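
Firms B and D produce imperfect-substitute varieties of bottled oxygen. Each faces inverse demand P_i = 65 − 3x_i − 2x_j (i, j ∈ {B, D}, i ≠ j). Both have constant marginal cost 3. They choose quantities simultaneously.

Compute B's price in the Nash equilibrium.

Firm B's profit: π = x_B(65 − 3x_B − 2x_D) − 3x_B.
∂π/∂x_B = 62 − 6x_B − 2x_D = 0 ⇒ x_B = 31/3 − (1/3)x_D.
By symmetry x_D = x_B; substituting into the reaction function, (4/3)x_B = 31/3 and x_B = 7.75.
P_B = 65 − 3·7.75 − 2·7.75 = 26.25.

26.25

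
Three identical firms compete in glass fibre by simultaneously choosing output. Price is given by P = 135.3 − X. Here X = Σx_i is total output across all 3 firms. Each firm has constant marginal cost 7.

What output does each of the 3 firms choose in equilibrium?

32.075

A representative firm's profit is π_i = x_i(135.3 − X) − 7x_i, with X = x_i + Σ_{j≠i} x_j.
First-order condition: 128.3 − 2x_i − Σ_{j≠i} x_j = 0.
With identical firms, set every x_j = x: then 128.3 − 2x − 2x = 0, i.e. x = 128.3/4 = 32.075.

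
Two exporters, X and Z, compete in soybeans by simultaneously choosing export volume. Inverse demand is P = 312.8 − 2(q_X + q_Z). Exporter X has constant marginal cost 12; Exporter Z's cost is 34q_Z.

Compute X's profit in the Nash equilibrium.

Exporter X's profit: π = q_X(312.8 − 2(q_X + q_Z)) − 12q_X.
∂π/∂q_X = 300.8 − 4q_X − 2q_Z = 0, so q_X = 75.2 − 0.5q_Z.
By the same steps for Z: q_Z = 69.7 − 0.5q_X.
Solving the two reaction functions simultaneously: (1 − (−0.5)(−0.5))q_X = 75.2 − 0.5·69.7, so 0.75q_X = 40.35 and q_X = 53.8.
Then q_Z = 69.7 − 0.5·53.8 = 42.8.
Price P = 312.8 − 2·96.6 = 119.6.
X's profit: (119.6 − 12)·53.8 = 5788.88.

5788.88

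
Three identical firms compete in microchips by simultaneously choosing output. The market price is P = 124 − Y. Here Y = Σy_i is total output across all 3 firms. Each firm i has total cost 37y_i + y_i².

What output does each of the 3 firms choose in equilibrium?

A representative firm's profit is π_i = y_i(124 − Y) − 37y_i − y_i², with Y = y_i + Σ_{j≠i} y_j.
First-order condition: 87 − 4y_i − Σ_{j≠i} y_j = 0.
With identical firms, set every y_j = y: then 87 − 4y − 2y = 0, i.e. y = 87/6 = 14.5.

14.5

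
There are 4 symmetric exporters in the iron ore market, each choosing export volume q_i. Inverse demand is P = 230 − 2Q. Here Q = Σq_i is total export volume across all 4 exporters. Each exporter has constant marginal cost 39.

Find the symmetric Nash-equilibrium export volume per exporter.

A representative exporter's profit is π_i = q_i(230 − 2Q) − 39q_i, with Q = q_i + Σ_{j≠i} q_j.
First-order condition: 191 − 4q_i − 2Σ_{j≠i} q_j = 0.
With identical exporters, set every q_j = q: then 191 − 4q − 6q = 0, i.e. q = 191/10 = 19.1.

19.1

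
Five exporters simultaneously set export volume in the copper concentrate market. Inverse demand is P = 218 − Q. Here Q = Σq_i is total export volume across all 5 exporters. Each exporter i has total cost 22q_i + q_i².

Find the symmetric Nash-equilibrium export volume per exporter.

A representative exporter's profit is π_i = q_i(218 − Q) − 22q_i − q_i², with Q = q_i + Σ_{j≠i} q_j.
First-order condition: 196 − 4q_i − Σ_{j≠i} q_j = 0.
In a symmetric equilibrium every exporter chooses the same q, so Σ_{j≠i} q_j = 4q. The condition becomes 196 − 8q = 0, giving q = 196/8 = 24.5.

24.5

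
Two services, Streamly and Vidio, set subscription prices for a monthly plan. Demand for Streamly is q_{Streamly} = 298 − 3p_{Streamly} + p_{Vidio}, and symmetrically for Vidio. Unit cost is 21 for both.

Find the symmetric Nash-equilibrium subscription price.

Streamly's profit: π = (p_{Streamly} − 21)(298 − 3p_{Streamly} + p_{Vidio}).
∂π/∂p_{Streamly} = 361 − 6p_{Streamly} + p_{Vidio} = 0 ⇒ p_{Streamly} = 361/6 + (1/6)p_{Vidio}.
By symmetry p_{Vidio} = p_{Streamly}; substituting into the reaction function, (5/6)p_{Streamly} = 361/6 and p_{Streamly} = 72.2.

72.2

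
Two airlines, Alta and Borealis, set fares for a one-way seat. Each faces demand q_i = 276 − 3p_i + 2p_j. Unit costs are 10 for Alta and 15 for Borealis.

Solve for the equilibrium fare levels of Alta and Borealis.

77.4375, 79.3125

Alta's profit: π = (p_{Alta} − 10)(276 − 3p_{Alta} + 2p_{Borealis}).
∂π/∂p_{Alta} = 306 − 6p_{Alta} + 2p_{Borealis} = 0 ⇒ p_{Alta} = 51 + (1/3)p_{Borealis}.
Similarly p_{Borealis} = 53.5 + (1/3)p_{Alta}.
Plugging p_{Borealis} into Alta's best response: p_{Alta} = 51 + (1/3)(53.5 + (1/3)p_{Alta}) ⇒ (8/9)p_{Alta} = 413/6, so p_{Alta} = 77.4375.
Then p_{Borealis} = 53.5 + (1/3)·77.4375 = 79.3125.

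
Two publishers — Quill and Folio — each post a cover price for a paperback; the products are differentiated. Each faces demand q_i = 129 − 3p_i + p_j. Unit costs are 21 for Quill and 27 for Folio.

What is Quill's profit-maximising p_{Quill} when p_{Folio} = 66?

43

Quill's profit: π = (p_{Quill} − 21)(129 − 3p_{Quill} + p_{Folio}).
∂π/∂p_{Quill} = 192 − 6p_{Quill} + p_{Folio} = 0 ⇒ p_{Quill} = 32 + (1/6)p_{Folio}.
At p_{Folio} = 66: p_{Quill} = 32 + (1/6)·66 = 43.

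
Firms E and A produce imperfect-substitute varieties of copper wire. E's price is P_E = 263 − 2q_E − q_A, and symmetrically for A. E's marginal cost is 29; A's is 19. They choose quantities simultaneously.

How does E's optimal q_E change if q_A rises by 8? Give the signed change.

Firm E's profit: π = q_E(263 − 2q_E − q_A) − 29q_E.
∂π/∂q_E = 234 − 4q_E − q_A = 0 ⇒ q_E = 58.5 − 0.25q_A.
The reaction-function slope is −0.25, so an 8-unit rise in q_A moves q_E by −0.25 × 8 = −2. E's best response falls — the actions are strategic substitutes.

-2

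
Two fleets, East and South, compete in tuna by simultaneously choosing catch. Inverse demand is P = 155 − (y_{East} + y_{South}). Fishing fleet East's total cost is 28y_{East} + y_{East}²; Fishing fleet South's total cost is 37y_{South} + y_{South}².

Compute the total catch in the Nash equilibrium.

49

Fishing fleet East's profit: π = y_{East}(155 − (y_{East} + y_{South})) − 28y_{East} − y_{East}².
∂π/∂y_{East} = 127 − 4y_{East} − y_{South} = 0, so y_{East} = 31.75 − 0.25y_{South}.
By the same steps for South: y_{South} = 29.5 − 0.25y_{East}.
Plugging y_{South} into East's best response: y_{East} = 31.75 − 0.25(29.5 − 0.25y_{East}) ⇒ 0.9375y_{East} = 24.375, so y_{East} = 26.
Then y_{South} = 29.5 − 0.25·26 = 23.
Total catch: 26 + 23 = 49.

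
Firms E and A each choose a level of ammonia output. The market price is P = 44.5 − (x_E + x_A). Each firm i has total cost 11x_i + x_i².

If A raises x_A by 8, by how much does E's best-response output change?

-2

Firm E's profit: π = x_E(44.5 − (x_E + x_A)) − 11x_E − x_E².
∂π/∂x_E = 33.5 − 4x_E − x_A = 0, so x_E = 8.375 − 0.25x_A.
The reaction-function slope is −0.25, so an 8-unit rise in x_A moves x_E by −0.25 × 8 = −2. E's best response falls — the actions are strategic substitutes.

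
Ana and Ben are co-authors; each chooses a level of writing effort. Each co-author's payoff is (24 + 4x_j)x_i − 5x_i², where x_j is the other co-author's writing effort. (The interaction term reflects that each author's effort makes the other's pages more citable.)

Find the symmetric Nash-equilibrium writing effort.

Ana's payoff is (24 + 4x_B)x_A − 5x_A².
∂π/∂x_A = 24 + 4x_B − 10x_A = 0, so x_A = 2.4 + 0.4x_B.
Setting x_A = x_B in the reaction function: x_A = 2.4 + 0.4x_A, so x_A = 2.4 / 0.6 = 4.

4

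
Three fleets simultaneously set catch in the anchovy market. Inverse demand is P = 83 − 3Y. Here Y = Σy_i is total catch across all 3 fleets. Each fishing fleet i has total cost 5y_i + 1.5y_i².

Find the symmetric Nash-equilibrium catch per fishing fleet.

A representative fishing fleet's profit is π_i = y_i(83 − 3Y) − 5y_i − 1.5y_i², with Y = y_i + Σ_{j≠i} y_j.
First-order condition: 78 − 9y_i − 3Σ_{j≠i} y_j = 0.
Imposing symmetry (y_j = y for all j) turns Σ_{j≠i} y_j into 2y, so 78 = 15y and y = 5.2.

5.2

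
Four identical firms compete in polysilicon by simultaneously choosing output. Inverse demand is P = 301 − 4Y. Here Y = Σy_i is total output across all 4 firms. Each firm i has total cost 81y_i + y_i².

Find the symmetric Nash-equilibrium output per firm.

A representative firm's profit is π_i = y_i(301 − 4Y) − 81y_i − y_i², with Y = y_i + Σ_{j≠i} y_j.
First-order condition: 220 − 10y_i − 4Σ_{j≠i} y_j = 0.
Imposing symmetry (y_j = y for all j) turns Σ_{j≠i} y_j into 3y, so 220 = 22y and y = 10.

10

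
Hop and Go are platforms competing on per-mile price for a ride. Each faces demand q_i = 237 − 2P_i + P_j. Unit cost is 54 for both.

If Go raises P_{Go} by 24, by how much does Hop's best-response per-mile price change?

Hop's profit: π = (P_{Hop} − 54)(237 − 2P_{Hop} + P_{Go}).
∂π/∂P_{Hop} = 345 − 4P_{Hop} + P_{Go} = 0 ⇒ P_{Hop} = 86.25 + 0.25P_{Go}.
The reaction-function slope is 0.25, so a 24-unit rise in P_{Go} moves P_{Hop} by 0.25 × 24 = 6. Hop's best response rises — the actions are strategic complements.

6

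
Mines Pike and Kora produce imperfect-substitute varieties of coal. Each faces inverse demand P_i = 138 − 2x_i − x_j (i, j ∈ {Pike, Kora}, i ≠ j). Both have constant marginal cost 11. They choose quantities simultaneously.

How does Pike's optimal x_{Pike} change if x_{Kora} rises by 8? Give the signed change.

-2

Mine Pike's profit: π = x_{Pike}(138 − 2x_{Pike} − x_{Kora}) − 11x_{Pike}.
∂π/∂x_{Pike} = 127 − 4x_{Pike} − x_{Kora} = 0 ⇒ x_{Pike} = 31.75 − 0.25x_{Kora}.
The reaction-function slope is −0.25, so an 8-unit rise in x_{Kora} moves x_{Pike} by −0.25 × 8 = −2. Pike's best response falls — the actions are strategic substitutes.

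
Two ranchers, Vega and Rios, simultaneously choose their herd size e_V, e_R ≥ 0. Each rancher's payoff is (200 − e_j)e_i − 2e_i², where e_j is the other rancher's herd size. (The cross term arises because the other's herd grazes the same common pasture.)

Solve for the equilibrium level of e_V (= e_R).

40

Vega's payoff is (200 − e_R)e_V − 2e_V².
∂π/∂e_V = 200 − e_R − 4e_V = 0, so e_V = 50 − 0.25e_R.
Setting e_V = e_R in the reaction function: e_V = 50 − 0.25e_V, so e_V = 50 / 1.25 = 40.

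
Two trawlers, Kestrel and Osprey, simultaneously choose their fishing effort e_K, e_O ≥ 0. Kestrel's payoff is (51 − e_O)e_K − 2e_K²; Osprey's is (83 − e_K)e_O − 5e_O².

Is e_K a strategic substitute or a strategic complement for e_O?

strategic substitutes

Expanding Kestrel's payoff: 51e_K − e_Oe_K − 2e_K².
∂π/∂e_K = 51 − e_O − 4e_K = 0, so e_K = 12.75 − 0.25e_O.
The best-response slope de_K/de_O = −0.25 < 0: the reaction function is downward-sloping, so the choices are strategic substitutes.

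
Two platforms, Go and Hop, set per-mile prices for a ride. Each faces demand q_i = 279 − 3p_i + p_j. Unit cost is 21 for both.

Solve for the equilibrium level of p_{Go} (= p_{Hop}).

Go's profit: π = (p_{Go} − 21)(279 − 3p_{Go} + p_{Hop}).
∂π/∂p_{Go} = 342 − 6p_{Go} + p_{Hop} = 0 ⇒ p_{Go} = 57 + (1/6)p_{Hop}.
Setting p_{Go} = p_{Hop} in the reaction function: p_{Go} = 57 + (1/6)p_{Go}, so p_{Go} = 57 / (5/6) = 68.4.

68.4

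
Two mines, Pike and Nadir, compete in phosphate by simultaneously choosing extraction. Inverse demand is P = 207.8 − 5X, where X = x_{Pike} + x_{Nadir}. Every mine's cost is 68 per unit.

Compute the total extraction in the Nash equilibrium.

Mine Pike's profit: π = x_{Pike}(207.8 − 5(x_{Pike} + x_{Nadir})) − 68x_{Pike}.
∂π/∂x_{Pike} = 139.8 − 10x_{Pike} − 5x_{Nadir} = 0, so x_{Pike} = 13.98 − 0.5x_{Nadir}.
Setting x_{Pike} = x_{Nadir} in the reaction function: x_{Pike} = 13.98 − 0.5x_{Pike}, so x_{Pike} = 13.98 / 1.5 = 9.32.
Total extraction: 9.32 + 9.32 = 18.64.

18.64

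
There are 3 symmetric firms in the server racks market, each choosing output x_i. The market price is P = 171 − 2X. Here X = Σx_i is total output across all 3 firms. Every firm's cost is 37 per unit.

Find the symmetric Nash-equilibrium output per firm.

16.75

A representative firm's profit is π_i = x_i(171 − 2X) − 37x_i, with X = x_i + Σ_{j≠i} x_j.
First-order condition: 134 − 4x_i − 2Σ_{j≠i} x_j = 0.
With identical firms, set every x_j = x: then 134 − 4x − 4x = 0, i.e. x = 134/8 = 16.75.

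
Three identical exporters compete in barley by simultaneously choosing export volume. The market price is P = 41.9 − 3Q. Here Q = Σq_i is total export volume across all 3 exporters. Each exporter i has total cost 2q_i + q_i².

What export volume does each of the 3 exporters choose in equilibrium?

2.85

A representative exporter's profit is π_i = q_i(41.9 − 3Q) − 2q_i − q_i², with Q = q_i + Σ_{j≠i} q_j.
First-order condition: 39.9 − 8q_i − 3Σ_{j≠i} q_j = 0.
Imposing symmetry (q_j = q for all j) turns Σ_{j≠i} q_j into 2q, so 39.9 = 14q and q = 2.85.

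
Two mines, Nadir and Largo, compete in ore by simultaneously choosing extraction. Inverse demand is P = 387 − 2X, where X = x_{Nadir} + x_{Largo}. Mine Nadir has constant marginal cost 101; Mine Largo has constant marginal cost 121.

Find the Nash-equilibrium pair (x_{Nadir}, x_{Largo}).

51, 41

Mine Nadir's profit: π = x_{Nadir}(387 − 2(x_{Nadir} + x_{Largo})) − 101x_{Nadir}.
∂π/∂x_{Nadir} = 286 − 4x_{Nadir} − 2x_{Largo} = 0, so x_{Nadir} = 71.5 − 0.5x_{Largo}.
By the same steps for Largo: x_{Largo} = 66.5 − 0.5x_{Nadir}.
Plugging x_{Largo} into Nadir's best response: x_{Nadir} = 71.5 − 0.5(66.5 − 0.5x_{Nadir}) ⇒ 0.75x_{Nadir} = 38.25, so x_{Nadir} = 51.
Then x_{Largo} = 66.5 − 0.5·51 = 41.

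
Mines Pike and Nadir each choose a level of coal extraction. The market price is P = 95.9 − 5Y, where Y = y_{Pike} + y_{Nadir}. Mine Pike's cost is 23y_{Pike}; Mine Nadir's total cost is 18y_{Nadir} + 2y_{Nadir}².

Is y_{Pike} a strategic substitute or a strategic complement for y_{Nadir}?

Mine Pike's profit: π = y_{Pike}(95.9 − 5(y_{Pike} + y_{Nadir})) − 23y_{Pike}.
∂π/∂y_{Pike} = 72.9 − 10y_{Pike} − 5y_{Nadir} = 0, so y_{Pike} = 7.29 − 0.5y_{Nadir}.
The best-response slope dy_{Pike}/dy_{Nadir} = −0.5 < 0: the reaction function is downward-sloping, so the choices are strategic substitutes.

strategic substitutes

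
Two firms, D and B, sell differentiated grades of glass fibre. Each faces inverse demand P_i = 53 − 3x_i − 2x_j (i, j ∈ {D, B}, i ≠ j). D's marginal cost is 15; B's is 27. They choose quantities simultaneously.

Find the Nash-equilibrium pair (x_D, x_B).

Firm D's profit: π = x_D(53 − 3x_D − 2x_B) − 15x_D.
∂π/∂x_D = 38 − 6x_D − 2x_B = 0 ⇒ x_D = 19/3 − (1/3)x_B.
Similarly x_B = 13/3 − (1/3)x_D.
Plugging x_B into D's best response: x_D = 19/3 − (1/3)(13/3 − (1/3)x_D) ⇒ (8/9)x_D = 44/9, so x_D = 5.5.
Then x_B = 13/3 − (1/3)·5.5 = 2.5.

5.5, 2.5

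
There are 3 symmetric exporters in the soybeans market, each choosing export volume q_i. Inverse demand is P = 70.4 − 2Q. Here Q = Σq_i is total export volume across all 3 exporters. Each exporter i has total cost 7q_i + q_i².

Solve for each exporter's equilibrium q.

A representative exporter's profit is π_i = q_i(70.4 − 2Q) − 7q_i − q_i², with Q = q_i + Σ_{j≠i} q_j.
First-order condition: 63.4 − 6q_i − 2Σ_{j≠i} q_j = 0.
With identical exporters, set every q_j = q: then 63.4 − 6q − 4q = 0, i.e. q = 63.4/10 = 6.34.

6.34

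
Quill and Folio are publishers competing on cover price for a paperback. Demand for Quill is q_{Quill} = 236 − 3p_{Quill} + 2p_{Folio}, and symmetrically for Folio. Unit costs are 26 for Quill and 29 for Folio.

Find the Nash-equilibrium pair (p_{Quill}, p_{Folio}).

Quill's profit: π = (p_{Quill} − 26)(236 − 3p_{Quill} + 2p_{Folio}).
∂π/∂p_{Quill} = 314 − 6p_{Quill} + 2p_{Folio} = 0 ⇒ p_{Quill} = 157/3 + (1/3)p_{Folio}.
Similarly p_{Folio} = 323/6 + (1/3)p_{Quill}.
Plugging p_{Folio} into Quill's best response: p_{Quill} = 157/3 + (1/3)(323/6 + (1/3)p_{Quill}) ⇒ (8/9)p_{Quill} = 1265/18, so p_{Quill} = 79.0625.
Then p_{Folio} = 323/6 + (1/3)·79.0625 = 80.1875.

79.0625, 80.1875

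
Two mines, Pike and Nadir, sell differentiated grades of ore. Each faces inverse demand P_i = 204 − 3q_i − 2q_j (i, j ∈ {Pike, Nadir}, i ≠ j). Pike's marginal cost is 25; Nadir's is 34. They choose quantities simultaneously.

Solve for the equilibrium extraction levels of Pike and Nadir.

22.9375, 20.6875

Mine Pike's profit: π = q_{Pike}(204 − 3q_{Pike} − 2q_{Nadir}) − 25q_{Pike}.
∂π/∂q_{Pike} = 179 − 6q_{Pike} − 2q_{Nadir} = 0 ⇒ q_{Pike} = 179/6 − (1/3)q_{Nadir}.
Similarly q_{Nadir} = 85/3 − (1/3)q_{Pike}.
Solving the two reaction functions simultaneously: (1 − (−1/3)(−1/3))q_{Pike} = 179/6 − (1/3)·(85/3), so (8/9)q_{Pike} = 367/18 and q_{Pike} = 22.9375.
Then q_{Nadir} = 85/3 − (1/3)·22.9375 = 20.6875.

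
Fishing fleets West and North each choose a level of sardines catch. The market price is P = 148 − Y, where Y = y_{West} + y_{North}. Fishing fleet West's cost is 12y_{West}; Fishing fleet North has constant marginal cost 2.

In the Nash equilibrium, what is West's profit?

Fishing fleet West's profit: π = y_{West}(148 − (y_{West} + y_{North})) − 12y_{West}.
∂π/∂y_{West} = 136 − 2y_{West} − y_{North} = 0, so y_{West} = 68 − 0.5y_{North}.
By the same steps for North: y_{North} = 73 − 0.5y_{West}.
Plugging y_{North} into West's best response: y_{West} = 68 − 0.5(73 − 0.5y_{West}) ⇒ 0.75y_{West} = 31.5, so y_{West} = 42.
Then y_{North} = 73 − 0.5·42 = 52.
Price P = 148 − 94 = 54.
West's profit: (54 − 12)·42 = 1764.

1764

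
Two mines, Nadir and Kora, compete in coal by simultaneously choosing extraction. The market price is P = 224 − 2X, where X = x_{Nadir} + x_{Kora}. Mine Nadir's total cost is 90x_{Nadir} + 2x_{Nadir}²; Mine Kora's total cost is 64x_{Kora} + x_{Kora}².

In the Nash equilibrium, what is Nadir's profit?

Mine Nadir's profit: π = x_{Nadir}(224 − 2(x_{Nadir} + x_{Kora})) − 90x_{Nadir} − 2x_{Nadir}².
∂π/∂x_{Nadir} = 134 − 8x_{Nadir} − 2x_{Kora} = 0, so x_{Nadir} = 16.75 − 0.25x_{Kora}.
For Kora: ∂π/∂x_{Kora} = 160 − 6x_{Kora} − 2x_{Nadir} = 0 ⇒ x_{Kora} = 80/3 − (1/3)x_{Nadir}.
Solving the two reaction functions simultaneously: (1 − (−0.25)(−1/3))x_{Nadir} = 16.75 − 0.25·(80/3), so (11/12)x_{Nadir} = 121/12 and x_{Nadir} = 11.
Then x_{Kora} = 80/3 − (1/3)·11 = 23.
Price P = 224 − 2·34 = 156.
Nadir's profit: (156 − 90)·11 − 2(11)² = 484.

484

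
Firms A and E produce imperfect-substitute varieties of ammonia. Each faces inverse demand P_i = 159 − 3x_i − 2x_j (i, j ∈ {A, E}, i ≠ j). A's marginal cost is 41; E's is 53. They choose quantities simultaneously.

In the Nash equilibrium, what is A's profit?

Firm A's profit: π = x_A(159 − 3x_A − 2x_E) − 41x_A.
∂π/∂x_A = 118 − 6x_A − 2x_E = 0 ⇒ x_A = 59/3 − (1/3)x_E.
Similarly x_E = 53/3 − (1/3)x_A.
Substituting the second reaction function into the first: x_A = 59/3 − (1/3)(53/3 − (1/3)x_A), which gives (8/9)x_A = 124/9 ⇒ x_A = 15.5.
Then x_E = 53/3 − (1/3)·15.5 = 12.5.
P_A = 159 − 3·15.5 − 2·12.5 = 87.5.
Profit = (87.5 − 41)·15.5 = 720.75.

720.75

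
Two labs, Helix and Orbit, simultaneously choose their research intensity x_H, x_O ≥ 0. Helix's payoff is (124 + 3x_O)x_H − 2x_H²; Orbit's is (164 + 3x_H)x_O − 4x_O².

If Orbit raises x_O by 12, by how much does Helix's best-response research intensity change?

9

Expanding Helix's payoff: 124x_H + 3x_Ox_H − 2x_H².
∂π/∂x_H = 124 + 3x_O − 4x_H = 0, so x_H = 31 + 0.75x_O.
The reaction-function slope is 0.75, so a 12-unit rise in x_O moves x_H by 0.75 × 12 = 9. Helix's best response rises — the actions are strategic complements.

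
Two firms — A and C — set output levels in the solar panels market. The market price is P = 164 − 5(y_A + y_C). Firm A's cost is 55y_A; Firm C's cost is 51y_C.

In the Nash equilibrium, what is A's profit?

245

Firm A's profit: π = y_A(164 − 5(y_A + y_C)) − 55y_A.
∂π/∂y_A = 109 − 10y_A − 5y_C = 0, so y_A = 10.9 − 0.5y_C.
By the same steps for C: y_C = 11.3 − 0.5y_A.
Substituting the second reaction function into the first: y_A = 10.9 − 0.5(11.3 − 0.5y_A), which gives 0.75y_A = 5.25 ⇒ y_A = 7.
Then y_C = 11.3 − 0.5·7 = 7.8.
Price P = 164 − 5·14.8 = 90.
A's profit: (90 − 55)·7 = 245.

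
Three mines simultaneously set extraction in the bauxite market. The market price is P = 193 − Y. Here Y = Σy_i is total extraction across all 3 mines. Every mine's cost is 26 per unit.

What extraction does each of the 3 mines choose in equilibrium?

A representative mine's profit is π_i = y_i(193 − Y) − 26y_i, with Y = y_i + Σ_{j≠i} y_j.
First-order condition: 167 − 2y_i − Σ_{j≠i} y_j = 0.
Imposing symmetry (y_j = y for all j) turns Σ_{j≠i} y_j into 2y, so 167 = 4y and y = 41.75.

41.75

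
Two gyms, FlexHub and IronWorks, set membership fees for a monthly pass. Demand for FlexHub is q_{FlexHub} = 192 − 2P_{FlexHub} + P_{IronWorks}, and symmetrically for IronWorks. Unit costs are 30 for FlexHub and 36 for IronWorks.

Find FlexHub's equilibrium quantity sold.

109.6

FlexHub's profit: π = (P_{FlexHub} − 30)(192 − 2P_{FlexHub} + P_{IronWorks}).
∂π/∂P_{FlexHub} = 252 − 4P_{FlexHub} + P_{IronWorks} = 0 ⇒ P_{FlexHub} = 63 + 0.25P_{IronWorks}.
Similarly P_{IronWorks} = 66 + 0.25P_{FlexHub}.
Solving the two reaction functions simultaneously: (1 − (0.25)(0.25))P_{FlexHub} = 63 + 0.25·66, so 0.9375P_{FlexHub} = 79.5 and P_{FlexHub} = 84.8.
Then P_{IronWorks} = 66 + 0.25·84.8 = 87.2.
q_{FlexHub} = 192 − 2·84.8 + 87.2 = 109.6.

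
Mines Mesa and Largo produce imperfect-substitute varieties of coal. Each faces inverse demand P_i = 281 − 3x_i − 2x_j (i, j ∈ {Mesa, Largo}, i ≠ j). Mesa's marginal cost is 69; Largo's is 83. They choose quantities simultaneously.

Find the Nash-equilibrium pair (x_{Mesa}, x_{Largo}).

27.375, 23.875

Mine Mesa's profit: π = x_{Mesa}(281 − 3x_{Mesa} − 2x_{Largo}) − 69x_{Mesa}.
∂π/∂x_{Mesa} = 212 − 6x_{Mesa} − 2x_{Largo} = 0 ⇒ x_{Mesa} = 106/3 − (1/3)x_{Largo}.
Similarly x_{Largo} = 33 − (1/3)x_{Mesa}.
Plugging x_{Largo} into Mesa's best response: x_{Mesa} = 106/3 − (1/3)(33 − (1/3)x_{Mesa}) ⇒ (8/9)x_{Mesa} = 73/3, so x_{Mesa} = 27.375.
Then x_{Largo} = 33 − (1/3)·27.375 = 23.875.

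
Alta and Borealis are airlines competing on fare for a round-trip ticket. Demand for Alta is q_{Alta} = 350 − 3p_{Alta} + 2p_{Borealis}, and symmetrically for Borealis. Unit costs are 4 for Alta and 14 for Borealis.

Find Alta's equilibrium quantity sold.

Alta's profit: π = (p_{Alta} − 4)(350 − 3p_{Alta} + 2p_{Borealis}).
∂π/∂p_{Alta} = 362 − 6p_{Alta} + 2p_{Borealis} = 0 ⇒ p_{Alta} = 181/3 + (1/3)p_{Borealis}.
Similarly p_{Borealis} = 196/3 + (1/3)p_{Alta}.
Solving the two reaction functions simultaneously: (1 − (1/3)(1/3))p_{Alta} = 181/3 + (1/3)·(196/3), so (8/9)p_{Alta} = 739/9 and p_{Alta} = 92.375.
Then p_{Borealis} = 196/3 + (1/3)·92.375 = 96.125.
q_{Alta} = 350 − 3·92.375 + 2·96.125 = 265.125.

265.125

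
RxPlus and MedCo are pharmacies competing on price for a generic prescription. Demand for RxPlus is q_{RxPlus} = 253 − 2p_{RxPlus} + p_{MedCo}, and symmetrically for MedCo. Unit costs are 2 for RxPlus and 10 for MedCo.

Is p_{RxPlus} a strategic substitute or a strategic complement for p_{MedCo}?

strategic complements

RxPlus's profit: π = (p_{RxPlus} − 2)(253 − 2p_{RxPlus} + p_{MedCo}).
∂π/∂p_{RxPlus} = 257 − 4p_{RxPlus} + p_{MedCo} = 0 ⇒ p_{RxPlus} = 64.25 + 0.25p_{MedCo}.
The best-response slope dp_{RxPlus}/dp_{MedCo} = 0.25 > 0: the reaction function is upward-sloping, so the choices are strategic complements.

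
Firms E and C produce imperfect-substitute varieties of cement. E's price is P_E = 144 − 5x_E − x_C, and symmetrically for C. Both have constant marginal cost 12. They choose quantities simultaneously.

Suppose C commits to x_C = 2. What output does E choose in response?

Firm E's profit: π = x_E(144 − 5x_E − x_C) − 12x_E.
∂π/∂x_E = 132 − 10x_E − x_C = 0 ⇒ x_E = 13.2 − 0.1x_C.
At x_C = 2: x_E = 13.2 − 0.1·2 = 13.

13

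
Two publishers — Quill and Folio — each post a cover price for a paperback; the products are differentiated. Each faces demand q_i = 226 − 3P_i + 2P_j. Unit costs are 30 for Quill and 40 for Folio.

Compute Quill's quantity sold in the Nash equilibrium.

152.625

Quill's profit: π = (P_{Quill} − 30)(226 − 3P_{Quill} + 2P_{Folio}).
∂π/∂P_{Quill} = 316 − 6P_{Quill} + 2P_{Folio} = 0 ⇒ P_{Quill} = 158/3 + (1/3)P_{Folio}.
Similarly P_{Folio} = 173/3 + (1/3)P_{Quill}.
Plugging P_{Folio} into Quill's best response: P_{Quill} = 158/3 + (1/3)(173/3 + (1/3)P_{Quill}) ⇒ (8/9)P_{Quill} = 647/9, so P_{Quill} = 80.875.
Then P_{Folio} = 173/3 + (1/3)·80.875 = 84.625.
q_{Quill} = 226 − 3·80.875 + 2·84.625 = 152.625.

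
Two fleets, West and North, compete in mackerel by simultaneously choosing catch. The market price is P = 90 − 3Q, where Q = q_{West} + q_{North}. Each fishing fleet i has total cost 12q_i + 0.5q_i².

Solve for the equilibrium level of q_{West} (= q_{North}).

Fishing fleet West's profit: π = q_{West}(90 − 3(q_{West} + q_{North})) − 12q_{West} − 0.5q_{West}².
∂π/∂q_{West} = 78 − 7q_{West} − 3q_{North} = 0, so q_{West} = 78/7 − (3/7)q_{North}.
By symmetry q_{North} = q_{West}; substituting into the reaction function, (10/7)q_{West} = 78/7 and q_{West} = 7.8.

7.8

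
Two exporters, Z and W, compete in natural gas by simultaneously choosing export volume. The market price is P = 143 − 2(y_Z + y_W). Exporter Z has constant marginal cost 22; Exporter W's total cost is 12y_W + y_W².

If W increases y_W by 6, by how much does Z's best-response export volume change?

-3

Exporter Z's profit: π = y_Z(143 − 2(y_Z + y_W)) − 22y_Z.
∂π/∂y_Z = 121 − 4y_Z − 2y_W = 0, so y_Z = 30.25 − 0.5y_W.
The reaction-function slope is −0.5, so a 6-unit rise in y_W moves y_Z by −0.5 × 6 = −3. Z's best response falls — the actions are strategic substitutes.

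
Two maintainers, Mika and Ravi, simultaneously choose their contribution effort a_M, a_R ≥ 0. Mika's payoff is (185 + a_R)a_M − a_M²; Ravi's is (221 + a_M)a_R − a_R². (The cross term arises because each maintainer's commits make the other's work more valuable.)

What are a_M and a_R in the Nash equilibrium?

197, 209

Expanding Mika's payoff: 185a_M + a_Ra_M − a_M².
∂π/∂a_M = 185 + a_R − 2a_M = 0, so a_M = 92.5 + 0.5a_R.
Likewise for Ravi: a_R = 110.5 + 0.5a_M.
Substituting the second reaction function into the first: a_M = 92.5 + 0.5(110.5 + 0.5a_M), which gives 0.75a_M = 147.75 ⇒ a_M = 197.
Then a_R = 110.5 + 0.5·197 = 209.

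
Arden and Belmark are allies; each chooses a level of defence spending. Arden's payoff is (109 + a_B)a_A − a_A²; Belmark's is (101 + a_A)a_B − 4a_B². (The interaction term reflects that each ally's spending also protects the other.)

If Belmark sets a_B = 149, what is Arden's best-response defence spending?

Expanding Arden's payoff: 109a_A + a_Ba_A − a_A².
∂π/∂a_A = 109 + a_B − 2a_A = 0, so a_A = 54.5 + 0.5a_B.
At a_B = 149: a_A = 54.5 + 0.5·149 = 129.

129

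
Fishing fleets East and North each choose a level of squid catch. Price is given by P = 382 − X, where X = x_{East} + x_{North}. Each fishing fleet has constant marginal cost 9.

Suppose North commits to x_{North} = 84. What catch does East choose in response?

Fishing fleet East's profit: π = x_{East}(382 − (x_{East} + x_{North})) − 9x_{East}.
∂π/∂x_{East} = 373 − 2x_{East} − x_{North} = 0, so x_{East} = 186.5 − 0.5x_{North}.
At x_{North} = 84: x_{East} = 186.5 − 0.5·84 = 144.5.

144.5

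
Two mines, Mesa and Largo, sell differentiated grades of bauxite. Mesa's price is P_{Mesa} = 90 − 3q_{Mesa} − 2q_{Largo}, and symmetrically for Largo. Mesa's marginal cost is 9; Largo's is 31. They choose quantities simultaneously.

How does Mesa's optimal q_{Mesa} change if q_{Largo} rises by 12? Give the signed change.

-4

Mine Mesa's profit: π = q_{Mesa}(90 − 3q_{Mesa} − 2q_{Largo}) − 9q_{Mesa}.
∂π/∂q_{Mesa} = 81 − 6q_{Mesa} − 2q_{Largo} = 0 ⇒ q_{Mesa} = 13.5 − (1/3)q_{Largo}.
The reaction-function slope is −1/3, so a 12-unit rise in q_{Largo} moves q_{Mesa} by −1/3 × 12 = −4. Mesa's best response falls — the actions are strategic substitutes.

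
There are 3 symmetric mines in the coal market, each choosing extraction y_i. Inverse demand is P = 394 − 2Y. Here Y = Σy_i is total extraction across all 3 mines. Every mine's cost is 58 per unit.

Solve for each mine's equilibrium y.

A representative mine's profit is π_i = y_i(394 − 2Y) − 58y_i, with Y = y_i + Σ_{j≠i} y_j.
First-order condition: 336 − 4y_i − 2Σ_{j≠i} y_j = 0.
With identical mines, set every y_j = y: then 336 − 4y − 4y = 0, i.e. y = 336/8 = 42.

42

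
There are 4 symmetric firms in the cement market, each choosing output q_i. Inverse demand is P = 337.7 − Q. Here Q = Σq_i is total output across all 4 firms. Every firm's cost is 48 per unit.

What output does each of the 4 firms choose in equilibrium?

A representative firm's profit is π_i = q_i(337.7 − Q) − 48q_i, with Q = q_i + Σ_{j≠i} q_j.
First-order condition: 289.7 − 2q_i − Σ_{j≠i} q_j = 0.
Imposing symmetry (q_j = q for all j) turns Σ_{j≠i} q_j into 3q, so 289.7 = 5q and q = 57.94.

57.94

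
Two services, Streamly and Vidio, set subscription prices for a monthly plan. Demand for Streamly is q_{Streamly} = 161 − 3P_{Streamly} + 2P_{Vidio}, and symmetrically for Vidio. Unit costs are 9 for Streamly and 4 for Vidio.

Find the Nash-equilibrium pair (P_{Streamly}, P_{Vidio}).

Streamly's profit: π = (P_{Streamly} − 9)(161 − 3P_{Streamly} + 2P_{Vidio}).
∂π/∂P_{Streamly} = 188 − 6P_{Streamly} + 2P_{Vidio} = 0 ⇒ P_{Streamly} = 94/3 + (1/3)P_{Vidio}.
Similarly P_{Vidio} = 173/6 + (1/3)P_{Streamly}.
Solving the two reaction functions simultaneously: (1 − (1/3)(1/3))P_{Streamly} = 94/3 + (1/3)·(173/6), so (8/9)P_{Streamly} = 737/18 and P_{Streamly} = 46.0625.
Then P_{Vidio} = 173/6 + (1/3)·46.0625 = 44.1875.

46.0625, 44.1875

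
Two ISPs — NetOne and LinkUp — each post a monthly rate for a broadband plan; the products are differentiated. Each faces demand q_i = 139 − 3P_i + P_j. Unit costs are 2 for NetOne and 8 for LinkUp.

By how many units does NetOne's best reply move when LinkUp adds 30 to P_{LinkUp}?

NetOne's profit: π = (P_{NetOne} − 2)(139 − 3P_{NetOne} + P_{LinkUp}).
∂π/∂P_{NetOne} = 145 − 6P_{NetOne} + P_{LinkUp} = 0 ⇒ P_{NetOne} = 145/6 + (1/6)P_{LinkUp}.
The reaction-function slope is 1/6, so a 30-unit rise in P_{LinkUp} moves P_{NetOne} by 1/6 × 30 = 5. NetOne's best response rises — the actions are strategic complements.

5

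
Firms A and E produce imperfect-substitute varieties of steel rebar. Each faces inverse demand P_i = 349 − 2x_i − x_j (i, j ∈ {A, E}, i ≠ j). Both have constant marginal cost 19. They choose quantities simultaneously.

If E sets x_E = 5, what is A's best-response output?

Firm A's profit: π = x_A(349 − 2x_A − x_E) − 19x_A.
∂π/∂x_A = 330 − 4x_A − x_E = 0 ⇒ x_A = 82.5 − 0.25x_E.
At x_E = 5: x_A = 82.5 − 0.25·5 = 81.25.

81.25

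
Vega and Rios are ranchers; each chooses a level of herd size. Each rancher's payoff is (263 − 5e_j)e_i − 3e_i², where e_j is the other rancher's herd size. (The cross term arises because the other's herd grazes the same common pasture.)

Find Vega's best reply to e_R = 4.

Vega's payoff is (263 − 5e_R)e_V − 3e_V².
∂π/∂e_V = 263 − 5e_R − 6e_V = 0, so e_V = 263/6 − (5/6)e_R.
At e_R = 4: e_V = 263/6 − (5/6)·4 = 40.5.

40.5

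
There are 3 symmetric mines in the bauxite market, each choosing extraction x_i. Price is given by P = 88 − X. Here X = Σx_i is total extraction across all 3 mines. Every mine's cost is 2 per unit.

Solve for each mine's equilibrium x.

21.5

A representative mine's profit is π_i = x_i(88 − X) − 2x_i, with X = x_i + Σ_{j≠i} x_j.
First-order condition: 86 − 2x_i − Σ_{j≠i} x_j = 0.
In a symmetric equilibrium every mine chooses the same x, so Σ_{j≠i} x_j = 2x. The condition becomes 86 − 4x = 0, giving x = 86/4 = 21.5.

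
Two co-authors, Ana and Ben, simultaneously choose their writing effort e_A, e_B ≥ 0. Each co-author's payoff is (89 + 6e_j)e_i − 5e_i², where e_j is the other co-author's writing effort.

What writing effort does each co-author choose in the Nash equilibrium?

22.25

Ana's payoff is (89 + 6e_B)e_A − 5e_A².
∂π/∂e_A = 89 + 6e_B − 10e_A = 0, so e_A = 8.9 + 0.6e_B.
The game is symmetric, so in equilibrium e_B = e_A: the reaction function gives 0.4e_A = 8.9, hence e_A = 22.25.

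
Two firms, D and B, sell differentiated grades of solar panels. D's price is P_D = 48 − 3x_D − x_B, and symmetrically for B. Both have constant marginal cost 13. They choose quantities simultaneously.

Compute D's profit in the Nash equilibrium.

Firm D's profit: π = x_D(48 − 3x_D − x_B) − 13x_D.
∂π/∂x_D = 35 − 6x_D − x_B = 0 ⇒ x_D = 35/6 − (1/6)x_B.
The game is symmetric, so in equilibrium x_B = x_D: the reaction function gives (7/6)x_D = 35/6, hence x_D = 5.
P_D = 48 − 3·5 − 5 = 28.
Profit = (28 − 13)·5 = 75.

75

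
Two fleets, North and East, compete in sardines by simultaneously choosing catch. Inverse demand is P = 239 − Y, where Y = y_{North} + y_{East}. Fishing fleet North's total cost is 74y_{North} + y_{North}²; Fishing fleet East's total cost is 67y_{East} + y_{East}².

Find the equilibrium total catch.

Fishing fleet North's profit: π = y_{North}(239 − (y_{North} + y_{East})) − 74y_{North} − y_{North}².
∂π/∂y_{North} = 165 − 4y_{North} − y_{East} = 0, so y_{North} = 41.25 − 0.25y_{East}.
By the same steps for East: y_{East} = 43 − 0.25y_{North}.
Substituting the second reaction function into the first: y_{North} = 41.25 − 0.25(43 − 0.25y_{North}), which gives 0.9375y_{North} = 30.5 ⇒ y_{North} = 488/15.
Then y_{East} = 43 − 0.25·(488/15) = 523/15.
Total catch: 488/15 + 523/15 = 67.4.

67.4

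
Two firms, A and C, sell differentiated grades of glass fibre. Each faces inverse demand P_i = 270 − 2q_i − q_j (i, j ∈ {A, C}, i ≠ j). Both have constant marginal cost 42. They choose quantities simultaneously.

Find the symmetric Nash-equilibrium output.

45.6

Firm A's profit: π = q_A(270 − 2q_A − q_C) − 42q_A.
∂π/∂q_A = 228 − 4q_A − q_C = 0 ⇒ q_A = 57 − 0.25q_C.
The game is symmetric, so in equilibrium q_C = q_A: the reaction function gives 1.25q_A = 57, hence q_A = 45.6.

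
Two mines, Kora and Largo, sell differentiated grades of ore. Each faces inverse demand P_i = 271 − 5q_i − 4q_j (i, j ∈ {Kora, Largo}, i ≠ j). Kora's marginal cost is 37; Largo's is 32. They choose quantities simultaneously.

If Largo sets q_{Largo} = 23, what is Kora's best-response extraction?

14.2

Mine Kora's profit: π = q_{Kora}(271 − 5q_{Kora} − 4q_{Largo}) − 37q_{Kora}.
∂π/∂q_{Kora} = 234 − 10q_{Kora} − 4q_{Largo} = 0 ⇒ q_{Kora} = 23.4 − 0.4q_{Largo}.
At q_{Largo} = 23: q_{Kora} = 23.4 − 0.4·23 = 14.2.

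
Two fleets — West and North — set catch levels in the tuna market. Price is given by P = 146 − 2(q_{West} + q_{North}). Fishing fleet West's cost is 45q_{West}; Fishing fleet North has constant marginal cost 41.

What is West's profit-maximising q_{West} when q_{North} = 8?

Fishing fleet West's profit: π = q_{West}(146 − 2(q_{West} + q_{North})) − 45q_{West}.
∂π/∂q_{West} = 101 − 4q_{West} − 2q_{North} = 0, so q_{West} = 25.25 − 0.5q_{North}.
At q_{North} = 8: q_{West} = 25.25 − 0.5·8 = 21.25.

21.25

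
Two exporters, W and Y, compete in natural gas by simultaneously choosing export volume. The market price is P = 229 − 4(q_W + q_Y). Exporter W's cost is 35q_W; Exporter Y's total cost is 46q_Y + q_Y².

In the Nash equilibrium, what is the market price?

110.5

Exporter W's profit: π = q_W(229 − 4(q_W + q_Y)) − 35q_W.
∂π/∂q_W = 194 − 8q_W − 4q_Y = 0, so q_W = 24.25 − 0.5q_Y.
For Y: ∂π/∂q_Y = 183 − 10q_Y − 4q_W = 0 ⇒ q_Y = 18.3 − 0.4q_W.
Solving the two reaction functions simultaneously: (1 − (−0.5)(−0.4))q_W = 24.25 − 0.5·18.3, so 0.8q_W = 15.1 and q_W = 18.875.
Then q_Y = 18.3 − 0.4·18.875 = 10.75.
Equilibrium price: P = 229 − 4·29.625 = 110.5.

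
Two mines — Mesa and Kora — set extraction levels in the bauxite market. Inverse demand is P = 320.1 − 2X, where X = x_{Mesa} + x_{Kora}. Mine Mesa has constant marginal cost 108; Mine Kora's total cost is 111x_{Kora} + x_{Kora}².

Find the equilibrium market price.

193.44

Mine Mesa's profit: π = x_{Mesa}(320.1 − 2(x_{Mesa} + x_{Kora})) − 108x_{Mesa}.
∂π/∂x_{Mesa} = 212.1 − 4x_{Mesa} − 2x_{Kora} = 0, so x_{Mesa} = 53.025 − 0.5x_{Kora}.
For Kora: ∂π/∂x_{Kora} = 209.1 − 6x_{Kora} − 2x_{Mesa} = 0 ⇒ x_{Kora} = 34.85 − (1/3)x_{Mesa}.
Substituting the second reaction function into the first: x_{Mesa} = 53.025 − 0.5(34.85 − (1/3)x_{Mesa}), which gives (5/6)x_{Mesa} = 35.6 ⇒ x_{Mesa} = 42.72.
Then x_{Kora} = 34.85 − (1/3)·42.72 = 20.61.
Equilibrium price: P = 320.1 − 2·63.33 = 193.44.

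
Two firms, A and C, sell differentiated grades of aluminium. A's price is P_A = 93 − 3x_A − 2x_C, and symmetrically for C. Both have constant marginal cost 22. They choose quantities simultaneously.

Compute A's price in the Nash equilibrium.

Firm A's profit: π = x_A(93 − 3x_A − 2x_C) − 22x_A.
∂π/∂x_A = 71 − 6x_A − 2x_C = 0 ⇒ x_A = 71/6 − (1/3)x_C.
By symmetry x_C = x_A; substituting into the reaction function, (4/3)x_A = 71/6 and x_A = 8.875.
P_A = 93 − 3·8.875 − 2·8.875 = 48.625.

48.625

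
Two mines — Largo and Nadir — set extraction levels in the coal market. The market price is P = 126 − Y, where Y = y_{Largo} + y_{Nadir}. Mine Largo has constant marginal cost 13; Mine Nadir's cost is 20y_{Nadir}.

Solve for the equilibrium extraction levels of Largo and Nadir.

Mine Largo's profit: π = y_{Largo}(126 − (y_{Largo} + y_{Nadir})) − 13y_{Largo}.
∂π/∂y_{Largo} = 113 − 2y_{Largo} − y_{Nadir} = 0, so y_{Largo} = 56.5 − 0.5y_{Nadir}.
By the same steps for Nadir: y_{Nadir} = 53 − 0.5y_{Largo}.
Plugging y_{Nadir} into Largo's best response: y_{Largo} = 56.5 − 0.5(53 − 0.5y_{Largo}) ⇒ 0.75y_{Largo} = 30, so y_{Largo} = 40.
Then y_{Nadir} = 53 − 0.5·40 = 33.

40, 33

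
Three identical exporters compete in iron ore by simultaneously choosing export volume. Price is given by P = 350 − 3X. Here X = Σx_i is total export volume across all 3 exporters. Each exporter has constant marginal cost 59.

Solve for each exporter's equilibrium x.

A representative exporter's profit is π_i = x_i(350 − 3X) − 59x_i, with X = x_i + Σ_{j≠i} x_j.
First-order condition: 291 − 6x_i − 3Σ_{j≠i} x_j = 0.
In a symmetric equilibrium every exporter chooses the same x, so Σ_{j≠i} x_j = 2x. The condition becomes 291 − 12x = 0, giving x = 291/12 = 24.25.

24.25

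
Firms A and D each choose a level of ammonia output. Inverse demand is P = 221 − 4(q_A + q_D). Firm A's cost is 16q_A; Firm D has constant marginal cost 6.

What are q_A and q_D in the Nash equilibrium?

16.25, 18.75

Firm A's profit: π = q_A(221 − 4(q_A + q_D)) − 16q_A.
∂π/∂q_A = 205 − 8q_A − 4q_D = 0, so q_A = 25.625 − 0.5q_D.
By the same steps for D: q_D = 26.875 − 0.5q_A.
Substituting the second reaction function into the first: q_A = 25.625 − 0.5(26.875 − 0.5q_A), which gives 0.75q_A = 12.1875 ⇒ q_A = 16.25.
Then q_D = 26.875 − 0.5·16.25 = 18.75.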